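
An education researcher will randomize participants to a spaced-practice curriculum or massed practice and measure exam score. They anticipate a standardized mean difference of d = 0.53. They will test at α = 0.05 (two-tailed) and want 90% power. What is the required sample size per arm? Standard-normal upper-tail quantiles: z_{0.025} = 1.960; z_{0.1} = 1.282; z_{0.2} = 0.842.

For two independent groups with equal n: n = 2·((z_{α/2} + z_β) / d)².
z_{α/2} + z_β = 1.960 + 1.282 = 3.242.
n = 2 × (3.242 / 0.53)² = 2 × 6.117² = 2 × 37.42 = 74.8.
Round up to the next whole participant.

n = 75 per group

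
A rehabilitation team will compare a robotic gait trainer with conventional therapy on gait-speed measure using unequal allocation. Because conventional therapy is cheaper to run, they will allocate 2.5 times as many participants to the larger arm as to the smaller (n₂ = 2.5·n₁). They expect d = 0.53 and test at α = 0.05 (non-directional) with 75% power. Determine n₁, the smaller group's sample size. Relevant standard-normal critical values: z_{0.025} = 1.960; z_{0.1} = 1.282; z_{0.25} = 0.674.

n₁ = 35

With allocation ratio k = n₂/n₁ = 2.5, Var(x̄₁−x̄₂) = σ²(1/n₁ + 1/(k·n₁)) = σ²·(k+1)/(k·n₁).
So n₁ = (1 + 1/k)·((z_{α/2} + z_β)/d)² = 1.400 × (2.634/0.53)².
n₁ = 1.400 × 24.70 = 34.6.
Round up: n₁ = 35, giving n₂ = ⌈2.5 × 35⌉ = ⌈87.5⌉ = 88.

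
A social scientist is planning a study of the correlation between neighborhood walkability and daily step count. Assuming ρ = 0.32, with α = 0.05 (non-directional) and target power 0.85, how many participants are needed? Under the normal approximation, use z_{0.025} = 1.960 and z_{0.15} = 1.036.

n = 85

Fisher's z: C = ½·ln((1+r)/(1−r)) = ½·ln(1.9412) = 0.3316.
n = ((z_{α/2} + z_β)/C)² + 3.
(1.960 + 1.036) / 0.3316 = 2.996 / 0.3316 = 9.035.
n = 9.035² + 3 = 81.63 + 3 = 84.6.
Round up.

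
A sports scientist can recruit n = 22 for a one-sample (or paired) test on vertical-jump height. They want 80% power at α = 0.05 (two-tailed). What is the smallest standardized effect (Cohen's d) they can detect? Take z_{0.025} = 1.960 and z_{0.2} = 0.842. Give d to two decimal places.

d_min ≈ 0.60

For a single sample (or paired design) of n = 22: d_min = (z_{α/2} + z_β)/√n.
z-sum = 1.960 + 0.842 = 2.802.
d_min = 2.802 / √22 = 2.802 / 4.690 = 0.597.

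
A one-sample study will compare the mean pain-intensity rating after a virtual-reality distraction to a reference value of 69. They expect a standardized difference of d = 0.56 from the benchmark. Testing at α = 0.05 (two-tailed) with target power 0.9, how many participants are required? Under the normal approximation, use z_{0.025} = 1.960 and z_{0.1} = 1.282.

n = 34

For a one-sample test: n = ((z_{α/2} + z_β) / d)².
z_{α/2} + z_β = 1.960 + 1.282 = 3.242.
n = (3.242 / 0.56)² = 5.789² = 33.52.
Round up.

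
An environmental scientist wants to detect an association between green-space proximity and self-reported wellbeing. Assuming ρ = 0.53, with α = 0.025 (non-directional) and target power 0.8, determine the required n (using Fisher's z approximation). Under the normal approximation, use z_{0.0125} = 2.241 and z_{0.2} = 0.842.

n = 31

Fisher's z: C = ½·ln((1+r)/(1−r)) = ½·ln(3.2553) = 0.5901.
n = ((z_{α/2} + z_β)/C)² + 3.
(2.241 + 0.842) / 0.5901 = 3.083 / 0.5901 = 5.225.
n = 5.225² + 3 = 27.30 + 3 = 30.3.
Round up.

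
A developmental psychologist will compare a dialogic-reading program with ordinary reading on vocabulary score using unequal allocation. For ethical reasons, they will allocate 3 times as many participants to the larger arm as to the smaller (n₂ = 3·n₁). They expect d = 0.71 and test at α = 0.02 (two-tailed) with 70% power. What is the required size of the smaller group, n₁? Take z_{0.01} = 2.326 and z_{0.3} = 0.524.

With allocation ratio k = n₂/n₁ = 3, Var(x̄₁−x̄₂) = σ²(1/n₁ + 1/(k·n₁)) = σ²·(k+1)/(k·n₁).
So n₁ = (1 + 1/k)·((z_{α/2} + z_β)/d)² = 1.333 × (2.850/0.71)².
n₁ = 1.333 × 16.11 = 21.5.
Round up: n₁ = 22, giving n₂ = 3 × 22 = 66.

n₁ = 22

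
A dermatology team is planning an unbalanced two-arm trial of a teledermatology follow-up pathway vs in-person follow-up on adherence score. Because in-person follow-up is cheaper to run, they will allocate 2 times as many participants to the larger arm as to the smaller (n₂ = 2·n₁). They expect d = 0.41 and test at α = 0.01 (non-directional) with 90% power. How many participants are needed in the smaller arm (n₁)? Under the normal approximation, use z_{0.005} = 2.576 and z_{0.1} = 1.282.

n₁ = 133

With allocation ratio k = n₂/n₁ = 2, Var(x̄₁−x̄₂) = σ²(1/n₁ + 1/(k·n₁)) = σ²·(k+1)/(k·n₁).
So n₁ = (1 + 1/k)·((z_{α/2} + z_β)/d)² = 1.500 × (3.858/0.41)².
n₁ = 1.500 × 88.54 = 132.8.
Round up: n₁ = 133, giving n₂ = 2 × 133 = 266.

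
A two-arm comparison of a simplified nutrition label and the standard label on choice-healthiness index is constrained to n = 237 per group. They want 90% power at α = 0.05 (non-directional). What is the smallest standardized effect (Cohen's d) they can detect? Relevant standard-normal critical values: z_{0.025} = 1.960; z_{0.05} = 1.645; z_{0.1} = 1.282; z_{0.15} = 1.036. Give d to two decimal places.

d_min ≈ 0.30

For two independent groups of n = 237 each: d_min = (z_{α/2} + z_β)·√(2/n).
z-sum = 1.960 + 1.282 = 3.242.
d_min = 3.242 × √(2/237) = 3.242 × 0.0919 = 0.298.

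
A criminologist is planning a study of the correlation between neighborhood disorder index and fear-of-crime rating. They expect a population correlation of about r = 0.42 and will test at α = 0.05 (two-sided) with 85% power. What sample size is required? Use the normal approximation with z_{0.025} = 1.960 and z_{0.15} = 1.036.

Fisher's z: C = ½·ln((1+r)/(1−r)) = ½·ln(2.4483) = 0.4477.
n = ((z_{α/2} + z_β)/C)² + 3.
(1.960 + 1.036) / 0.4477 = 2.996 / 0.4477 = 6.692.
n = 6.692² + 3 = 44.78 + 3 = 47.8.
Round up.

n = 48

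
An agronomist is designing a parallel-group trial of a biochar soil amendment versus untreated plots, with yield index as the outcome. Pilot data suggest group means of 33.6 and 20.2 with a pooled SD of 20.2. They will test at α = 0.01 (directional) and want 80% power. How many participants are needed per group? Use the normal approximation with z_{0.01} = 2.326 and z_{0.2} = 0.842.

Cohen's d = |M₁ − M₂| / SD_pooled = |33.6 − 20.2| / 20.2 = 13.4 / 20.2 = 0.663.
For two independent groups with equal n: n = 2·((z_{α} + z_β) / d)².
z_{α} + z_β = 2.326 + 0.842 = 3.168.
n = 2 × (3.168 / 0.663)² = 2 × 4.778² = 2 × 22.83 = 45.7.
Round up to the next whole participant.

n = 46 per group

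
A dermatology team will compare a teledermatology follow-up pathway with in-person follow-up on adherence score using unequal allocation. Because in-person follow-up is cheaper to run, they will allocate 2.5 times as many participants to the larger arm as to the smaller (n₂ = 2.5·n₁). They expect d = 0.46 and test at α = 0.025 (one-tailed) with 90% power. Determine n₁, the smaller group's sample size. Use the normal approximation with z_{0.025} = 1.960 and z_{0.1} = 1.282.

n₁ = 70

With allocation ratio k = n₂/n₁ = 2.5, Var(x̄₁−x̄₂) = σ²(1/n₁ + 1/(k·n₁)) = σ²·(k+1)/(k·n₁).
So n₁ = (1 + 1/k)·((z_{α} + z_β)/d)² = 1.400 × (3.242/0.46)².
n₁ = 1.400 × 49.67 = 69.5.
Round up: n₁ = 70, giving n₂ = 2.5 × 70 = 175.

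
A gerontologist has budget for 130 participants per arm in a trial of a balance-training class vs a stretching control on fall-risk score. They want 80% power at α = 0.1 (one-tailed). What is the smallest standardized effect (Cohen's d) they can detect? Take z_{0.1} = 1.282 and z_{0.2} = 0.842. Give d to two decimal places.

d_min ≈ 0.26

For two independent groups of n = 130 each: d_min = (z_{α} + z_β)·√(2/n).
z-sum = 1.282 + 0.842 = 2.124.
d_min = 2.124 × √(2/130) = 2.124 × 0.1240 = 0.263.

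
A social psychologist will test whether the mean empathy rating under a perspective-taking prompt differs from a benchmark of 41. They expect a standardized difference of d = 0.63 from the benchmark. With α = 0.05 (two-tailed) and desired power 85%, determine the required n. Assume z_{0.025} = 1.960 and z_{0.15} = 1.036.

For a one-sample test: n = ((z_{α/2} + z_β) / d)².
z_{α/2} + z_β = 1.960 + 1.036 = 2.996.
n = (2.996 / 0.63)² = 4.756² = 22.62.
Round up.

n = 23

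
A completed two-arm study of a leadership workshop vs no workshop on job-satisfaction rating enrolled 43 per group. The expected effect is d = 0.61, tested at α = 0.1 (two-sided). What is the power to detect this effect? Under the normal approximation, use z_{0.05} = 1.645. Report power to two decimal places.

power ≈ 0.88

For two equal groups, power = Φ(d·√(n/2) − z_{α/2}).
d·√(n/2) = 0.61 × √(43/2) = 0.61 × 4.637 = 2.828.
z_β = 2.828 − 1.645 = 1.183.
Power = Φ(1.183) = 0.882.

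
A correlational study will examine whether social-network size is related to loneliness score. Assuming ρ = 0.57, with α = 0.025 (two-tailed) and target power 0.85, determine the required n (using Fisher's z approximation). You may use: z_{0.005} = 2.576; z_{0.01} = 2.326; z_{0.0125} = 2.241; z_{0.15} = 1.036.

n = 29

Fisher's z: C = ½·ln((1+r)/(1−r)) = ½·ln(3.6512) = 0.6475.
n = ((z_{α/2} + z_β)/C)² + 3.
(2.241 + 1.036) / 0.6475 = 3.277 / 0.6475 = 5.061.
n = 5.061² + 3 = 25.61 + 3 = 28.6.
Round up.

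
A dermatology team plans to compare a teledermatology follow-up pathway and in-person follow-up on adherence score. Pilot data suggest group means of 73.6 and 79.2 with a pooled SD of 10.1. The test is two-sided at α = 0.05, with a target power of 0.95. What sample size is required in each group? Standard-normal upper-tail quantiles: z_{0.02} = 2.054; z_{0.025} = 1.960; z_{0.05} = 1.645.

n = 85 per group

Cohen's d = |M₁ − M₂| / SD_pooled = |73.6 − 79.2| / 10.1 = 5.6 / 10.1 = 0.554.
For two independent groups with equal n: n = 2·((z_{α/2} + z_β) / d)².
z_{α/2} + z_β = 1.960 + 1.645 = 3.605.
n = 2 × (3.605 / 0.554)² = 2 × 6.507² = 2 × 42.34 = 84.7.
Round up to the next whole participant.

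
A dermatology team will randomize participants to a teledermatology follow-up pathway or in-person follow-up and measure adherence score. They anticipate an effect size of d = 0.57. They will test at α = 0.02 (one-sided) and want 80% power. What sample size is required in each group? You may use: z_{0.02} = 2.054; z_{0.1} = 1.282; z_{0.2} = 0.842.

n = 52 per group

For two independent groups with equal n: n = 2·((z_{α} + z_β) / d)².
z_{α} + z_β = 2.054 + 0.842 = 2.896.
n = 2 × (2.896 / 0.57)² = 2 × 5.081² = 2 × 25.81 = 51.6.
Round up to the next whole participant.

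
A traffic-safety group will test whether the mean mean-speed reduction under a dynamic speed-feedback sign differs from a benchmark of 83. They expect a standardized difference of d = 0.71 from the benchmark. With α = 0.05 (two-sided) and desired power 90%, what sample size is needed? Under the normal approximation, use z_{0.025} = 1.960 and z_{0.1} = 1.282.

For a one-sample test: n = ((z_{α/2} + z_β) / d)².
z_{α/2} + z_β = 1.960 + 1.282 = 3.242.
n = (3.242 / 0.71)² = 4.566² = 20.85.
Round up.

n = 21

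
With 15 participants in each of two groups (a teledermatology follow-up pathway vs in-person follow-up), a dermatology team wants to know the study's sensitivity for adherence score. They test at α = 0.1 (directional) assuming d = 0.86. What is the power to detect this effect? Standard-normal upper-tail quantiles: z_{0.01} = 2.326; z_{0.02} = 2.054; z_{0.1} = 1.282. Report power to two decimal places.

For two equal groups, power = Φ(d·√(n/2) − z_{α}).
d·√(n/2) = 0.86 × √(15/2) = 0.86 × 2.739 = 2.355.
z_β = 2.355 − 1.282 = 1.073.
Power = Φ(1.073) = 0.858.

power ≈ 0.86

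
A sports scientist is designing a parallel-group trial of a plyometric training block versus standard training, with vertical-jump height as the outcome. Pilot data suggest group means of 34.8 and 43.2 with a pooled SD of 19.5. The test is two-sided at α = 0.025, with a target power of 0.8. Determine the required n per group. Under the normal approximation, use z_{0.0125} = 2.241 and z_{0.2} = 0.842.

Cohen's d = |M₁ − M₂| / SD_pooled = |34.8 − 43.2| / 19.5 = 8.4 / 19.5 = 0.431.
For two independent groups with equal n: n = 2·((z_{α/2} + z_β) / d)².
z_{α/2} + z_β = 2.241 + 0.842 = 3.083.
n = 2 × (3.083 / 0.431)² = 2 × 7.153² = 2 × 51.17 = 102.3.
Round up to the next whole participant.

n = 103 per group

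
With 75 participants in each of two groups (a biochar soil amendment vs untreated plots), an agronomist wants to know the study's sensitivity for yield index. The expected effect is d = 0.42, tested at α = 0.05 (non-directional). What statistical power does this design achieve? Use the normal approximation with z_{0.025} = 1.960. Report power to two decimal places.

For two equal groups, power = Φ(d·√(n/2) − z_{α/2}).
d·√(n/2) = 0.42 × √(75/2) = 0.42 × 6.124 = 2.572.
z_β = 2.572 − 1.960 = 0.612.
Power = Φ(0.612) = 0.730.

power ≈ 0.73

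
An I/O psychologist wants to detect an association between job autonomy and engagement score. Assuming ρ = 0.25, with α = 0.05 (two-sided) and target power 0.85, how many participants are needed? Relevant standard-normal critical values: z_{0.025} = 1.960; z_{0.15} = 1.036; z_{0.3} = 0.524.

n = 141

Fisher's z: C = ½·ln((1+r)/(1−r)) = ½·ln(1.6667) = 0.2554.
n = ((z_{α/2} + z_β)/C)² + 3.
(1.960 + 1.036) / 0.2554 = 2.996 / 0.2554 = 11.731.
n = 11.731² + 3 = 137.61 + 3 = 140.6.
Round up.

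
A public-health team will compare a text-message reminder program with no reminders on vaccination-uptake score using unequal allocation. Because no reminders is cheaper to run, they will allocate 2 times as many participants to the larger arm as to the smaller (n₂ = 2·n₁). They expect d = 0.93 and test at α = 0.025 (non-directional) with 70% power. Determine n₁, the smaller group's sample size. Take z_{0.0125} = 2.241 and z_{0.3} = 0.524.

n₁ = 14

With allocation ratio k = n₂/n₁ = 2, Var(x̄₁−x̄₂) = σ²(1/n₁ + 1/(k·n₁)) = σ²·(k+1)/(k·n₁).
So n₁ = (1 + 1/k)·((z_{α/2} + z_β)/d)² = 1.500 × (2.765/0.93)².
n₁ = 1.500 × 8.84 = 13.3.
Round up: n₁ = 14, giving n₂ = 2 × 14 = 28.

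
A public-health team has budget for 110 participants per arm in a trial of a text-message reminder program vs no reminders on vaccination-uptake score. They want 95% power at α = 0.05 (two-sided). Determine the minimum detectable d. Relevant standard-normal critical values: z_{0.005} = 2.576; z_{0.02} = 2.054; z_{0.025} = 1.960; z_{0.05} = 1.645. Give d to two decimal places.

For two independent groups of n = 110 each: d_min = (z_{α/2} + z_β)·√(2/n).
z-sum = 1.960 + 1.645 = 3.605.
d_min = 3.605 × √(2/110) = 3.605 × 0.1348 = 0.486.

d_min ≈ 0.49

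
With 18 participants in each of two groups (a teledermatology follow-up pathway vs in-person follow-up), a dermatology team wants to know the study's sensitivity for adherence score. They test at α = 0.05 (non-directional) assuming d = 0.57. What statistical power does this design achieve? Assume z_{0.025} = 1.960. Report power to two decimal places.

power ≈ 0.40

For two equal groups, power = Φ(d·√(n/2) − z_{α/2}).
d·√(n/2) = 0.57 × √(18/2) = 0.57 × 3.000 = 1.710.
z_β = 1.710 − 1.960 = -0.250.
Power = Φ(-0.250) = 0.401.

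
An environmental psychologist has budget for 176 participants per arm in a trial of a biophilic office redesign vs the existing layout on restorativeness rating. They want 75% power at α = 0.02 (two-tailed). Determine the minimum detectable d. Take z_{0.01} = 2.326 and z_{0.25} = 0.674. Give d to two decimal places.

For two independent groups of n = 176 each: d_min = (z_{α/2} + z_β)·√(2/n).
z-sum = 2.326 + 0.674 = 3.000.
d_min = 3.000 × √(2/176) = 3.000 × 0.1066 = 0.320.

d_min ≈ 0.32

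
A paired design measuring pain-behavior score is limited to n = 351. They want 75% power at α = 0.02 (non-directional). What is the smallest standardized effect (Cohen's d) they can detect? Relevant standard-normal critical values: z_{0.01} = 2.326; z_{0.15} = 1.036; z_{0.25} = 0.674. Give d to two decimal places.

For a single sample (or paired design) of n = 351: d_min = (z_{α/2} + z_β)/√n.
z-sum = 2.326 + 0.674 = 3.000.
d_min = 3.000 / √351 = 3.000 / 18.735 = 0.160.

d_min ≈ 0.16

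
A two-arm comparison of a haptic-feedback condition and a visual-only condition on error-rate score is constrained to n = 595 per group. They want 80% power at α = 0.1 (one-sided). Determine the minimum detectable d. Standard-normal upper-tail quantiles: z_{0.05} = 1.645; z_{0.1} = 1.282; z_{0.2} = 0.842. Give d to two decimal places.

For two independent groups of n = 595 each: d_min = (z_{α} + z_β)·√(2/n).
z-sum = 1.282 + 0.842 = 2.124.
d_min = 2.124 × √(2/595) = 2.124 × 0.0580 = 0.123.

d_min ≈ 0.12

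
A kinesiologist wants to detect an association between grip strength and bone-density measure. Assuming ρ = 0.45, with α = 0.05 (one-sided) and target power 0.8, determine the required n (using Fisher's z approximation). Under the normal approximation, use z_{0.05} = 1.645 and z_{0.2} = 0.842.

n = 30

Fisher's z: C = ½·ln((1+r)/(1−r)) = ½·ln(2.6364) = 0.4847.
n = ((z_{α} + z_β)/C)² + 3.
(1.645 + 0.842) / 0.4847 = 2.487 / 0.4847 = 5.131.
n = 5.131² + 3 = 26.33 + 3 = 29.3.
Round up.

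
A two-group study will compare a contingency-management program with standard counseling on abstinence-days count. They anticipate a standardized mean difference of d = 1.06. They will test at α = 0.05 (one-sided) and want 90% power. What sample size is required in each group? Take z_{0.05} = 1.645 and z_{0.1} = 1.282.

For two independent groups with equal n: n = 2·((z_{α} + z_β) / d)².
z_{α} + z_β = 1.645 + 1.282 = 2.927.
n = 2 × (2.927 / 1.06)² = 2 × 2.761² = 2 × 7.62 = 15.2.
Round up to the next whole participant.

n = 16 per group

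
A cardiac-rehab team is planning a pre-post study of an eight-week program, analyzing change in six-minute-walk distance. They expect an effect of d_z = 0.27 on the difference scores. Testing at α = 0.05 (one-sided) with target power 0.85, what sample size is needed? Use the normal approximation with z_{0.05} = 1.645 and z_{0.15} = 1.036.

n = 99 pairs

For a paired (one-sample on differences) test: n = ((z_{α} + z_β) / d)².
z_{α} + z_β = 1.645 + 1.036 = 2.681.
n = (2.681 / 0.27)² = 9.930² = 98.60.
Round up.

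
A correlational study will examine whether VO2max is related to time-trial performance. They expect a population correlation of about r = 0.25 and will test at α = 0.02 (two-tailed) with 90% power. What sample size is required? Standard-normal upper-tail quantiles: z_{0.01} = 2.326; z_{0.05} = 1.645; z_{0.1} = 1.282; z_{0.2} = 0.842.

Fisher's z: C = ½·ln((1+r)/(1−r)) = ½·ln(1.6667) = 0.2554.
n = ((z_{α/2} + z_β)/C)² + 3.
(2.326 + 1.282) / 0.2554 = 3.608 / 0.2554 = 14.127.
n = 14.127² + 3 = 199.57 + 3 = 202.6.
Round up.

n = 203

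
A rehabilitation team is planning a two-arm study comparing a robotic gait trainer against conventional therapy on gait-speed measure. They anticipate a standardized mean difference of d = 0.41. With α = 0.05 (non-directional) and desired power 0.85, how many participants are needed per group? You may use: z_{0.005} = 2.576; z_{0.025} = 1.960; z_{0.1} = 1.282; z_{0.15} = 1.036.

n = 107 per group

For two independent groups with equal n: n = 2·((z_{α/2} + z_β) / d)².
z_{α/2} + z_β = 1.960 + 1.036 = 2.996.
n = 2 × (2.996 / 0.41)² = 2 × 7.307² = 2 × 53.40 = 106.8.
Round up to the next whole participant.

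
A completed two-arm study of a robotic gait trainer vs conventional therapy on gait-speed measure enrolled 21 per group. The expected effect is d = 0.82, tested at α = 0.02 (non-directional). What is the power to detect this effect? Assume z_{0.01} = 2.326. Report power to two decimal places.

For two equal groups, power = Φ(d·√(n/2) − z_{α/2}).
d·√(n/2) = 0.82 × √(21/2) = 0.82 × 3.240 = 2.657.
z_β = 2.657 − 2.326 = 0.331.
Power = Φ(0.331) = 0.630.

power ≈ 0.63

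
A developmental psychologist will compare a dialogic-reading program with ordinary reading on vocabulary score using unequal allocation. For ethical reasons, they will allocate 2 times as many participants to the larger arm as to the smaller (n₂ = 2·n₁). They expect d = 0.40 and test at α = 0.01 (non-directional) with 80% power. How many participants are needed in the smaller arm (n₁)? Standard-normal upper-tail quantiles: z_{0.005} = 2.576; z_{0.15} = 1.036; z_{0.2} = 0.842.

With allocation ratio k = n₂/n₁ = 2, Var(x̄₁−x̄₂) = σ²(1/n₁ + 1/(k·n₁)) = σ²·(k+1)/(k·n₁).
So n₁ = (1 + 1/k)·((z_{α/2} + z_β)/d)² = 1.500 × (3.418/0.40)².
n₁ = 1.500 × 73.02 = 109.5.
Round up: n₁ = 110, giving n₂ = 2 × 110 = 220.

n₁ = 110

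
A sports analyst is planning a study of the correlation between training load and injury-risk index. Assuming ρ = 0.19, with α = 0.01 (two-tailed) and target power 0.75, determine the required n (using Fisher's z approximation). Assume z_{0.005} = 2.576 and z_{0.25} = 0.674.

Fisher's z: C = ½·ln((1+r)/(1−r)) = ½·ln(1.4691) = 0.1923.
n = ((z_{α/2} + z_β)/C)² + 3.
(2.576 + 0.674) / 0.1923 = 3.250 / 0.1923 = 16.901.
n = 16.901² + 3 = 285.63 + 3 = 288.6.
Round up.

n = 289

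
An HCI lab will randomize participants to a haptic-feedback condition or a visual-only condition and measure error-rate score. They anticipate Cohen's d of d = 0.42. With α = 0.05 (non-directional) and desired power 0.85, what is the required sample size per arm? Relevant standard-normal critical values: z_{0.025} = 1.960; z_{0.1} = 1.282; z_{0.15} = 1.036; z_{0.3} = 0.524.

n = 102 per group

For two independent groups with equal n: n = 2·((z_{α/2} + z_β) / d)².
z_{α/2} + z_β = 1.960 + 1.036 = 2.996.
n = 2 × (2.996 / 0.42)² = 2 × 7.133² = 2 × 50.88 = 101.8.
Round up to the next whole participant.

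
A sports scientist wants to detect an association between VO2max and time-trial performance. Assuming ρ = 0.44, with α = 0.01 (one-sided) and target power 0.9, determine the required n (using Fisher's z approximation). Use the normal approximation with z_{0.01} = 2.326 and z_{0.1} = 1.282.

n = 62

Fisher's z: C = ½·ln((1+r)/(1−r)) = ½·ln(2.5714) = 0.4722.
n = ((z_{α} + z_β)/C)² + 3.
(2.326 + 1.282) / 0.4722 = 3.608 / 0.4722 = 7.641.
n = 7.641² + 3 = 58.38 + 3 = 61.4.
Round up.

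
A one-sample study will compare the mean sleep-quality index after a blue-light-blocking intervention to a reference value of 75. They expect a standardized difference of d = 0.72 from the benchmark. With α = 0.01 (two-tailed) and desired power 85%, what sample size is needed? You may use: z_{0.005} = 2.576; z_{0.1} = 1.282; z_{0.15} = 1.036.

For a one-sample test: n = ((z_{α/2} + z_β) / d)².
z_{α/2} + z_β = 2.576 + 1.036 = 3.612.
n = (3.612 / 0.72)² = 5.017² = 25.17.
Round up.

n = 26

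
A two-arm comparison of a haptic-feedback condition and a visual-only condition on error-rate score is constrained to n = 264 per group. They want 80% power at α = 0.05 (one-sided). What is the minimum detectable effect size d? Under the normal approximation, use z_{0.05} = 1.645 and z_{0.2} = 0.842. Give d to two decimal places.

For two independent groups of n = 264 each: d_min = (z_{α} + z_β)·√(2/n).
z-sum = 1.645 + 0.842 = 2.487.
d_min = 2.487 × √(2/264) = 2.487 × 0.0870 = 0.216.

d_min ≈ 0.22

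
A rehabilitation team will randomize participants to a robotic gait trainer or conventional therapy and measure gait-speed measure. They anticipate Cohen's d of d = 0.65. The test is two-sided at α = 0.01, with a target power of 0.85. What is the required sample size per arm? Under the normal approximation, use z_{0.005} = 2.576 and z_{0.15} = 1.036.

For two independent groups with equal n: n = 2·((z_{α/2} + z_β) / d)².
z_{α/2} + z_β = 2.576 + 1.036 = 3.612.
n = 2 × (3.612 / 0.65)² = 2 × 5.557² = 2 × 30.88 = 61.8.
Round up to the next whole participant.

n = 62 per group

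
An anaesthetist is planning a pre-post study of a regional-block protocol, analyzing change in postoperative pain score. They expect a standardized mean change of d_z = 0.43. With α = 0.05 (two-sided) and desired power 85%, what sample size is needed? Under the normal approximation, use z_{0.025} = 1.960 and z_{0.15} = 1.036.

n = 49 pairs

For a paired (one-sample on differences) test: n = ((z_{α/2} + z_β) / d)².
z_{α/2} + z_β = 1.960 + 1.036 = 2.996.
n = (2.996 / 0.43)² = 6.967² = 48.55.
Round up.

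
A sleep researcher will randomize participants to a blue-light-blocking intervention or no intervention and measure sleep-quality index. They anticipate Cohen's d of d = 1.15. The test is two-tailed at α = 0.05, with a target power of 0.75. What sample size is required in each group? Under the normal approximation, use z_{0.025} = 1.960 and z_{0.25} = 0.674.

For two independent groups with equal n: n = 2·((z_{α/2} + z_β) / d)².
z_{α/2} + z_β = 1.960 + 0.674 = 2.634.
n = 2 × (2.634 / 1.15)² = 2 × 2.290² = 2 × 5.25 = 10.5.
Round up to the next whole participant.

n = 11 per group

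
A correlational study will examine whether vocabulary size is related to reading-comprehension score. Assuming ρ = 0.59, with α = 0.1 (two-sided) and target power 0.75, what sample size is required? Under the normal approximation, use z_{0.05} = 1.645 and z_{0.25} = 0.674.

n = 15

Fisher's z: C = ½·ln((1+r)/(1−r)) = ½·ln(3.8780) = 0.6777.
n = ((z_{α/2} + z_β)/C)² + 3.
(1.645 + 0.674) / 0.6777 = 2.319 / 0.6777 = 3.422.
n = 3.422² + 3 = 11.71 + 3 = 14.7.
Round up.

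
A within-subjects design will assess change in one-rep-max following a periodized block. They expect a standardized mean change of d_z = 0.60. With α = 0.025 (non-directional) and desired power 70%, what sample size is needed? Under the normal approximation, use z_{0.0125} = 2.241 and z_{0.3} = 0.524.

For a paired (one-sample on differences) test: n = ((z_{α/2} + z_β) / d)².
z_{α/2} + z_β = 2.241 + 0.524 = 2.765.
n = (2.765 / 0.60)² = 4.608² = 21.24.
Round up.

n = 22 pairs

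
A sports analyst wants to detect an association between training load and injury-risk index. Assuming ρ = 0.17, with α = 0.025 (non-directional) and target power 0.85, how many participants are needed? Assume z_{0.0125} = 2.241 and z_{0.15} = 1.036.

n = 368

Fisher's z: C = ½·ln((1+r)/(1−r)) = ½·ln(1.4096) = 0.1717.
n = ((z_{α/2} + z_β)/C)² + 3.
(2.241 + 1.036) / 0.1717 = 3.277 / 0.1717 = 19.086.
n = 19.086² + 3 = 364.26 + 3 = 367.3.
Round up.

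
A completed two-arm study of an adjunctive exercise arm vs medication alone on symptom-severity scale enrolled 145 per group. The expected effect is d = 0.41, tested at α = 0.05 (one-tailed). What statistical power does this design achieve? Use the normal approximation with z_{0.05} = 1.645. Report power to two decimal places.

power ≈ 0.97

For two equal groups, power = Φ(d·√(n/2) − z_{α}).
d·√(n/2) = 0.41 × √(145/2) = 0.41 × 8.515 = 3.491.
z_β = 3.491 − 1.645 = 1.846.
Power = Φ(1.846) = 0.968.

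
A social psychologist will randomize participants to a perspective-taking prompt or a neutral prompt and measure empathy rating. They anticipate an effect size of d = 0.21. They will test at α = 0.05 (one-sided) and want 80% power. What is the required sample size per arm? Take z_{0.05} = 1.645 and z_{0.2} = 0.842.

For two independent groups with equal n: n = 2·((z_{α} + z_β) / d)².
z_{α} + z_β = 1.645 + 0.842 = 2.487.
n = 2 × (2.487 / 0.21)² = 2 × 11.843² = 2 × 140.25 = 280.5.
Round up to the next whole participant.

n = 281 per group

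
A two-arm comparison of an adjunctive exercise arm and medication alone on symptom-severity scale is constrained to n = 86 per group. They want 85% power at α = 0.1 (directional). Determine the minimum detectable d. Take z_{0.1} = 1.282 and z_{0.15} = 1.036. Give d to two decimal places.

d_min ≈ 0.35

For two independent groups of n = 86 each: d_min = (z_{α} + z_β)·√(2/n).
z-sum = 1.282 + 1.036 = 2.318.
d_min = 2.318 × √(2/86) = 2.318 × 0.1525 = 0.353.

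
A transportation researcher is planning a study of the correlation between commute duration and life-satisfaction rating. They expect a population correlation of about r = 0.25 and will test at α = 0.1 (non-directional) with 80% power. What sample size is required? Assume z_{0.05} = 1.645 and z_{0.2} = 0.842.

n = 98

Fisher's z: C = ½·ln((1+r)/(1−r)) = ½·ln(1.6667) = 0.2554.
n = ((z_{α/2} + z_β)/C)² + 3.
(1.645 + 0.842) / 0.2554 = 2.487 / 0.2554 = 9.738.
n = 9.738² + 3 = 94.82 + 3 = 97.8.
Round up.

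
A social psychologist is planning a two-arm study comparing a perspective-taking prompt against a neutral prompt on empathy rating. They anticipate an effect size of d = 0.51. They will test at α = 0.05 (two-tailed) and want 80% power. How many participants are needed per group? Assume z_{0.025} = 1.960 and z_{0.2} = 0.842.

For two independent groups with equal n: n = 2·((z_{α/2} + z_β) / d)².
z_{α/2} + z_β = 1.960 + 0.842 = 2.802.
n = 2 × (2.802 / 0.51)² = 2 × 5.494² = 2 × 30.19 = 60.4.
Round up to the next whole participant.

n = 61 per group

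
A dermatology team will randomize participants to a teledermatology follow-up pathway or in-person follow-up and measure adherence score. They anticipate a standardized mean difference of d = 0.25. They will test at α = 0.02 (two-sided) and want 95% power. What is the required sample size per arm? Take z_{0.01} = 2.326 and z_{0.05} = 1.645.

n = 505 per group

For two independent groups with equal n: n = 2·((z_{α/2} + z_β) / d)².
z_{α/2} + z_β = 2.326 + 1.645 = 3.971.
n = 2 × (3.971 / 0.25)² = 2 × 15.884² = 2 × 252.30 = 504.6.
Round up to the next whole participant.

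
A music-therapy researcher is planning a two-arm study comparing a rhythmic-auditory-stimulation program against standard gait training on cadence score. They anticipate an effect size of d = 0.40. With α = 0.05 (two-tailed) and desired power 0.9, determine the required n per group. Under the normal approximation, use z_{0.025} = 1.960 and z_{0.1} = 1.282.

n = 132 per group

For two independent groups with equal n: n = 2·((z_{α/2} + z_β) / d)².
z_{α/2} + z_β = 1.960 + 1.282 = 3.242.
n = 2 × (3.242 / 0.40)² = 2 × 8.105² = 2 × 65.69 = 131.4.
Round up to the next whole participant.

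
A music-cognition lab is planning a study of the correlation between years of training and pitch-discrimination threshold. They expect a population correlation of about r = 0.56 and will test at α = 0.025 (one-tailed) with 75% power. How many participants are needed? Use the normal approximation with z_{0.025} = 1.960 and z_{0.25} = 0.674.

n = 21

Fisher's z: C = ½·ln((1+r)/(1−r)) = ½·ln(3.5455) = 0.6328.
n = ((z_{α} + z_β)/C)² + 3.
(1.960 + 0.674) / 0.6328 = 2.634 / 0.6328 = 4.162.
n = 4.162² + 3 = 17.33 + 3 = 20.3.
Round up.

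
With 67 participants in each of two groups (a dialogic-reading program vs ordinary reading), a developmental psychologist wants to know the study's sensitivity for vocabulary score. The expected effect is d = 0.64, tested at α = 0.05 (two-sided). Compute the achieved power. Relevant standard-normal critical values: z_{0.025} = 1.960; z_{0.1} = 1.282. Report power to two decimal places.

power ≈ 0.96

For two equal groups, power = Φ(d·√(n/2) − z_{α/2}).
d·√(n/2) = 0.64 × √(67/2) = 0.64 × 5.788 = 3.704.
z_β = 3.704 − 1.960 = 1.744.
Power = Φ(1.744) = 0.959.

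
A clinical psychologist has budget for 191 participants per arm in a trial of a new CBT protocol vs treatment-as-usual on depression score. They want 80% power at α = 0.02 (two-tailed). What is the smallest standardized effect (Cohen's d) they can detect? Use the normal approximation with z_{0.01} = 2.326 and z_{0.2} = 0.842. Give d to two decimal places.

d_min ≈ 0.32

For two independent groups of n = 191 each: d_min = (z_{α/2} + z_β)·√(2/n).
z-sum = 2.326 + 0.842 = 3.168.
d_min = 3.168 × √(2/191) = 3.168 × 0.1023 = 0.324.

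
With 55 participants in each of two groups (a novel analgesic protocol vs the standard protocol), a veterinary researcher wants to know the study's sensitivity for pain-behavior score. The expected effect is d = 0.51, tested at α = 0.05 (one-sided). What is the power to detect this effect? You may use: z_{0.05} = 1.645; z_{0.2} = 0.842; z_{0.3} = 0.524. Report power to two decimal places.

For two equal groups, power = Φ(d·√(n/2) − z_{α}).
d·√(n/2) = 0.51 × √(55/2) = 0.51 × 5.244 = 2.674.
z_β = 2.674 − 1.645 = 1.029.
Power = Φ(1.029) = 0.848.

power ≈ 0.85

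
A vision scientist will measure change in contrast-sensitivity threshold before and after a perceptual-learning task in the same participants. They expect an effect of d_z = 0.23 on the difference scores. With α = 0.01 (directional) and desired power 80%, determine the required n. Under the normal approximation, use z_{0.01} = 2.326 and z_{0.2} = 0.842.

For a paired (one-sample on differences) test: n = ((z_{α} + z_β) / d)².
z_{α} + z_β = 2.326 + 0.842 = 3.168.
n = (3.168 / 0.23)² = 13.774² = 189.72.
Round up.

n = 190 pairs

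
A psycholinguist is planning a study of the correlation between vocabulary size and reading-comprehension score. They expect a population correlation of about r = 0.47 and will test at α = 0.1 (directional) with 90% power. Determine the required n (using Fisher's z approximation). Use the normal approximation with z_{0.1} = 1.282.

Fisher's z: C = ½·ln((1+r)/(1−r)) = ½·ln(2.7736) = 0.5101.
n = ((z_{α} + z_β)/C)² + 3.
(1.282 + 1.282) / 0.5101 = 2.564 / 0.5101 = 5.026.
n = 5.026² + 3 = 25.27 + 3 = 28.3.
Round up.

n = 29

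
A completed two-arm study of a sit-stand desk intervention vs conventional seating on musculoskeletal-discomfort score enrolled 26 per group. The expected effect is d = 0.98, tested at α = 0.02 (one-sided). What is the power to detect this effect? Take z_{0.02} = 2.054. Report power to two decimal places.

power ≈ 0.93

For two equal groups, power = Φ(d·√(n/2) − z_{α}).
d·√(n/2) = 0.98 × √(26/2) = 0.98 × 3.606 = 3.533.
z_β = 3.533 − 2.054 = 1.479.
Power = Φ(1.479) = 0.930.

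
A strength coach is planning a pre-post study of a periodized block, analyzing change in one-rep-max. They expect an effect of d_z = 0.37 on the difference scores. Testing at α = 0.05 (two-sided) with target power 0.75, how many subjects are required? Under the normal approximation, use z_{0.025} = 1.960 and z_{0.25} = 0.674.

For a paired (one-sample on differences) test: n = ((z_{α/2} + z_β) / d)².
z_{α/2} + z_β = 1.960 + 0.674 = 2.634.
n = (2.634 / 0.37)² = 7.119² = 50.68.
Round up.

n = 51 pairs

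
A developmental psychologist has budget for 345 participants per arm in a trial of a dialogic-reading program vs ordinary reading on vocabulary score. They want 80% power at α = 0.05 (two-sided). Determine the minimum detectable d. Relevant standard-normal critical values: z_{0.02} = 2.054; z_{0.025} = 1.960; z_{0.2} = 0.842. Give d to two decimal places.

For two independent groups of n = 345 each: d_min = (z_{α/2} + z_β)·√(2/n).
z-sum = 1.960 + 0.842 = 2.802.
d_min = 2.802 × √(2/345) = 2.802 × 0.0761 = 0.213.

d_min ≈ 0.21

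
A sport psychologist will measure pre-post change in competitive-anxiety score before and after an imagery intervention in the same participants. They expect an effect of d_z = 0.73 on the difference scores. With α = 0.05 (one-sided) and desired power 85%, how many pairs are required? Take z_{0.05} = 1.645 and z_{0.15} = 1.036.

For a paired (one-sample on differences) test: n = ((z_{α} + z_β) / d)².
z_{α} + z_β = 1.645 + 1.036 = 2.681.
n = (2.681 / 0.73)² = 3.673² = 13.49.
Round up.

n = 14 pairs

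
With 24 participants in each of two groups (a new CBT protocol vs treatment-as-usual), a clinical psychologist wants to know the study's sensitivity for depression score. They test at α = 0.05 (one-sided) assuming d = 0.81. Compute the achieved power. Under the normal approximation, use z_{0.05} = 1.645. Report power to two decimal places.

For two equal groups, power = Φ(d·√(n/2) − z_{α}).
d·√(n/2) = 0.81 × √(24/2) = 0.81 × 3.464 = 2.806.
z_β = 2.806 − 1.645 = 1.161.
Power = Φ(1.161) = 0.877.

power ≈ 0.88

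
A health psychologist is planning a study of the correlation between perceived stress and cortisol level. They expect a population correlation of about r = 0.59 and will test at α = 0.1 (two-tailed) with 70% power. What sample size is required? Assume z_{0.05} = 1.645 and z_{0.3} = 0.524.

n = 14

Fisher's z: C = ½·ln((1+r)/(1−r)) = ½·ln(3.8780) = 0.6777.
n = ((z_{α/2} + z_β)/C)² + 3.
(1.645 + 0.524) / 0.6777 = 2.169 / 0.6777 = 3.201.
n = 3.201² + 3 = 10.24 + 3 = 13.2.
Round up.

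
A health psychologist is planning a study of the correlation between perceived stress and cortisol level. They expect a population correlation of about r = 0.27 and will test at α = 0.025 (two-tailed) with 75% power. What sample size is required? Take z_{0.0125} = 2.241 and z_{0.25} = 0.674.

n = 114

Fisher's z: C = ½·ln((1+r)/(1−r)) = ½·ln(1.7397) = 0.2769.
n = ((z_{α/2} + z_β)/C)² + 3.
(2.241 + 0.674) / 0.2769 = 2.915 / 0.2769 = 10.527.
n = 10.527² + 3 = 110.82 + 3 = 113.8.
Round up.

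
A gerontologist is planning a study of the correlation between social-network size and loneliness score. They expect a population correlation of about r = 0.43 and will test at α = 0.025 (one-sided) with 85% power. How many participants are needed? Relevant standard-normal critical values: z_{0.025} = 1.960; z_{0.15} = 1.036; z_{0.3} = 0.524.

n = 46

Fisher's z: C = ½·ln((1+r)/(1−r)) = ½·ln(2.5088) = 0.4599.
n = ((z_{α} + z_β)/C)² + 3.
(1.960 + 1.036) / 0.4599 = 2.996 / 0.4599 = 6.514.
n = 6.514² + 3 = 42.44 + 3 = 45.4.
Round up.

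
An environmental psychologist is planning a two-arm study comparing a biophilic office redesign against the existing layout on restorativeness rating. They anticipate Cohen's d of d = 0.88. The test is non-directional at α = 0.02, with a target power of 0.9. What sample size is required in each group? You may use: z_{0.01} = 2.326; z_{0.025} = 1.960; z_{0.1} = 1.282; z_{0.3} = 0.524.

For two independent groups with equal n: n = 2·((z_{α/2} + z_β) / d)².
z_{α/2} + z_β = 2.326 + 1.282 = 3.608.
n = 2 × (3.608 / 0.88)² = 2 × 4.100² = 2 × 16.81 = 33.6.
Round up to the next whole participant.

n = 34 per group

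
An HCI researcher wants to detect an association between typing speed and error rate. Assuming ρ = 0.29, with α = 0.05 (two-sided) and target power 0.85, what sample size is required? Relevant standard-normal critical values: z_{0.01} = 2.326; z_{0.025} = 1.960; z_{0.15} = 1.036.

Fisher's z: C = ½·ln((1+r)/(1−r)) = ½·ln(1.8169) = 0.2986.
n = ((z_{α/2} + z_β)/C)² + 3.
(1.960 + 1.036) / 0.2986 = 2.996 / 0.2986 = 10.033.
n = 10.033² + 3 = 100.67 + 3 = 103.7.
Round up.

n = 104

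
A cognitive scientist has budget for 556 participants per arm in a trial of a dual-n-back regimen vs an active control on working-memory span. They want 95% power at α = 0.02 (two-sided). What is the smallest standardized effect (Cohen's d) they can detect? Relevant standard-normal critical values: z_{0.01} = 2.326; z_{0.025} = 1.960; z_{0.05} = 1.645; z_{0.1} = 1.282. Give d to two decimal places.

d_min ≈ 0.24

For two independent groups of n = 556 each: d_min = (z_{α/2} + z_β)·√(2/n).
z-sum = 2.326 + 1.645 = 3.971.
d_min = 3.971 × √(2/556) = 3.971 × 0.0600 = 0.238.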